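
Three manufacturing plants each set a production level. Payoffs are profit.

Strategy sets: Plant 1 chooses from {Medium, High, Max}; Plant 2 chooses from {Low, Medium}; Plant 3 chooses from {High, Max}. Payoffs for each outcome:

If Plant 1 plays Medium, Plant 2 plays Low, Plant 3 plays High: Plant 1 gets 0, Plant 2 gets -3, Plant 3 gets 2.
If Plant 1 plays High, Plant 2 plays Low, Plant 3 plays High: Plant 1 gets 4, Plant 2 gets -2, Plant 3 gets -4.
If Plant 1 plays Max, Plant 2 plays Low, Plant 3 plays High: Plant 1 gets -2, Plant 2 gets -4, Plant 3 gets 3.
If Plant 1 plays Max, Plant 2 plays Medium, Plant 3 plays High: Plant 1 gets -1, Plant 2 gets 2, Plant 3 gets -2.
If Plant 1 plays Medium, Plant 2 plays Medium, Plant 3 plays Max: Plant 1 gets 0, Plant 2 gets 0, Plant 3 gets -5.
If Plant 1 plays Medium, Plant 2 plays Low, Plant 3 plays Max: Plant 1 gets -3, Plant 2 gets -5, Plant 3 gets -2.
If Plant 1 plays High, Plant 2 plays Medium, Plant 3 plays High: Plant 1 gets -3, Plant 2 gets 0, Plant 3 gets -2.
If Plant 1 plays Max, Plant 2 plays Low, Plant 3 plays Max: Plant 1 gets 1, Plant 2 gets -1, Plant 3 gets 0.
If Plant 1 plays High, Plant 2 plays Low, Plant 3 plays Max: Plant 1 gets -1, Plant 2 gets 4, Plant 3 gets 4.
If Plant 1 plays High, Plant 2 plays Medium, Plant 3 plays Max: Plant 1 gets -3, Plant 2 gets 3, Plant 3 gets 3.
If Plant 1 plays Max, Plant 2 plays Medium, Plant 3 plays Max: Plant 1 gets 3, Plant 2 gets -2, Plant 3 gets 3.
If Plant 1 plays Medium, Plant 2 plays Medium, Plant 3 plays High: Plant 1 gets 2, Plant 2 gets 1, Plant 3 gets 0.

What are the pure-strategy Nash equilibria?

For each player, find the best response to each opponent profile; mutual best responses are the pure NE.
Plant 1 against (Low, High): payoffs 0, 4, -2 → best response High.
Plant 1 against (Low, Max): payoffs -3, -1, 1 → best response Max.
Plant 1 against (Medium, High): payoffs 2, -3, -1 → best response Medium.
Plant 1 against (Medium, Max): payoffs 0, -3, 3 → best response Max.
Plant 2 against (Medium, High): payoffs -3, 1 → best response Medium.
Plant 2 against (Medium, Max): payoffs -5, 0 → best response Medium.
Plant 2 against (High, High): payoffs -2, 0 → best response Medium.
Plant 2 against (High, Max): payoffs 4, 3 → best response Low.
Plant 2 against (Max, High): payoffs -4, 2 → best response Medium.
Plant 2 against (Max, Max): payoffs -1, -2 → best response Low.
Plant 3 against (Medium, Low): payoffs 2, -2 → best response High.
Plant 3 against (Medium, Medium): payoffs 0, -5 → best response High.
Plant 3 against (High, Low): payoffs -4, 4 → best response Max.
Plant 3 against (High, Medium): payoffs -2, 3 → best response Max.
Plant 3 against (Max, Low): payoffs 3, 0 → best response High.
Plant 3 against (Max, Medium): payoffs -2, 3 → best response Max.
Mutual best responses: (Medium, Medium, High).

The unique pure-strategy Nash equilibrium is (Medium, Medium, High).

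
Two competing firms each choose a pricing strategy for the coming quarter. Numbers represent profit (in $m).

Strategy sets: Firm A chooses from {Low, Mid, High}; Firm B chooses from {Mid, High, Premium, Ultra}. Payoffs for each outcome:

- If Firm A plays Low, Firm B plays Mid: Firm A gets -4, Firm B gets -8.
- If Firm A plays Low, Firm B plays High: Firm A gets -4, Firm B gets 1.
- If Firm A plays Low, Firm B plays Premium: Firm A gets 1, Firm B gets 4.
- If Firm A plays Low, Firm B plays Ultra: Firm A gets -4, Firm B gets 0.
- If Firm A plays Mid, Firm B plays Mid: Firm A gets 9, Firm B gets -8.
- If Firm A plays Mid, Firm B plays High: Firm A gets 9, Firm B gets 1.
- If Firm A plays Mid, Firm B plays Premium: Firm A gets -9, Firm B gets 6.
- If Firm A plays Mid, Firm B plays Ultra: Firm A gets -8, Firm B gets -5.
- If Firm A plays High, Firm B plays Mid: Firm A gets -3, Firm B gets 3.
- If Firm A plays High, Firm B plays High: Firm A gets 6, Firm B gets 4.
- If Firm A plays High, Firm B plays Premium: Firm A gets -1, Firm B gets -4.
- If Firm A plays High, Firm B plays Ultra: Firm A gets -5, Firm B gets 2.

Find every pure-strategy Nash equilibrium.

The unique pure-strategy Nash equilibrium is (Low, Premium).

(Low, Mid): Firm A can switch to Mid (-4 → 9). Not NE.
(Low, High): Firm A can switch to Mid (-4 → 9). Not NE.
(Low, Premium): Firm A gets 1, best alternative -1; Firm B gets 4, best alternative 1. No profitable deviation — NE.
(Low, Ultra): Firm B can switch to High (0 → 1). Not NE.
(Mid, Mid): Firm B can switch to High (-8 → 1). Not NE.
(Mid, High): Firm B can switch to Premium (1 → 6). Not NE.
(Mid, Premium): Firm A can switch to Low (-9 → 1). Not NE.
(The remaining 5 profiles each have a profitable deviation by the same check.)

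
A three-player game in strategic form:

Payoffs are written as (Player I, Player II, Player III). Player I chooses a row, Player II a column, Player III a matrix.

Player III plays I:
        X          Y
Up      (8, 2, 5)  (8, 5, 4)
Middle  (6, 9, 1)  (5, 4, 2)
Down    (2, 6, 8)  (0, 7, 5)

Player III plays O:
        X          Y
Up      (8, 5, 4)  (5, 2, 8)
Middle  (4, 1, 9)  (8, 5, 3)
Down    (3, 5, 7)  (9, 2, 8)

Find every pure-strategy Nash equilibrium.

Check each profile: it is a Nash equilibrium iff no player can strictly gain by switching unilaterally.
(Up, X, I): Player II can switch to Y (2 → 5). Not NE.
(Up, X, O): Player III can switch to I (4 → 5). Not NE.
(Up, Y, I): Player III can switch to O (4 → 8). Not NE.
(Up, Y, O): Player I can switch to Middle (5 → 8). Not NE.
(Middle, X, I): Player I can switch to Up (6 → 8). Not NE.
(Middle, X, O): Player I can switch to Up (4 → 8). Not NE.
(The remaining 6 profiles each have a profitable deviation by the same check.)

This game has no pure Nash equilibrium.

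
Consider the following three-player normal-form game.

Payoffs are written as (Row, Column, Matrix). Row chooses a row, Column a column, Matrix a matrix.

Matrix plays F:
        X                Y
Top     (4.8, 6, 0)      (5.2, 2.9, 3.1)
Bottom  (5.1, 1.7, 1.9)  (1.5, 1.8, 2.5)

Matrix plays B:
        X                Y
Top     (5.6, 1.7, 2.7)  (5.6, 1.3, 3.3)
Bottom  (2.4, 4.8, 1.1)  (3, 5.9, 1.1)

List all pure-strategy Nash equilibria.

Row against (X, F): payoffs 4.8, 5.1 → best response Bottom.
Row against (X, B): payoffs 5.6, 2.4 → best response Top.
Row against (Y, F): payoffs 5.2, 1.5 → best response Top.
Row against (Y, B): payoffs 5.6, 3 → best response Top.
Column against (Top, F): payoffs 6, 2.9 → best response X.
Column against (Top, B): payoffs 1.7, 1.3 → best response X.
Column against (Bottom, F): payoffs 1.7, 1.8 → best response Y.
Column against (Bottom, B): payoffs 4.8, 5.9 → best response Y.
Matrix against (Top, X): payoffs 0, 2.7 → best response B.
Matrix against (Top, Y): payoffs 3.1, 3.3 → best response B.
Matrix against (Bottom, X): payoffs 1.9, 1.1 → best response F.
Matrix against (Bottom, Y): payoffs 2.5, 1.1 → best response F.
Mutual best responses: (Top, X, B).

Pure NE: (Top, X, B)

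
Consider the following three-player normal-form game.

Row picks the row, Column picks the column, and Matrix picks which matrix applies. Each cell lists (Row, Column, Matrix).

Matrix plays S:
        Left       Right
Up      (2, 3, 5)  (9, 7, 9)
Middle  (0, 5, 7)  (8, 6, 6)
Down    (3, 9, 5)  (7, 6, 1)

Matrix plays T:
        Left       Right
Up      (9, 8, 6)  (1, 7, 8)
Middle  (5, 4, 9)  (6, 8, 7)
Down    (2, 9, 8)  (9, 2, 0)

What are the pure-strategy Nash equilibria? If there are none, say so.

Row against (Left, S): payoffs 2, 0, 3 → best response Down.
Row against (Left, T): payoffs 9, 5, 2 → best response Up.
Row against (Right, S): payoffs 9, 8, 7 → best response Up.
Row against (Right, T): payoffs 1, 6, 9 → best response Down.
Column against (Up, S): payoffs 3, 7 → best response Right.
Column against (Up, T): payoffs 8, 7 → best response Left.
Column against (Middle, S): payoffs 5, 6 → best response Right.
Column against (Middle, T): payoffs 4, 8 → best response Right.
Column against (Down, S): payoffs 9, 6 → best response Left.
Column against (Down, T): payoffs 9, 2 → best response Left.
Matrix against (Up, Left): payoffs 5, 6 → best response T.
Matrix against (Up, Right): payoffs 9, 8 → best response S.
Matrix against (Middle, Left): payoffs 7, 9 → best response T.
Matrix against (Middle, Right): payoffs 6, 7 → best response T.
Matrix against (Down, Left): payoffs 5, 8 → best response T.
Matrix against (Down, Right): payoffs 1, 0 → best response S.
Mutual best responses: (Up, Left, T); (Up, Right, S).

(Up, Left, T), (Up, Right, S)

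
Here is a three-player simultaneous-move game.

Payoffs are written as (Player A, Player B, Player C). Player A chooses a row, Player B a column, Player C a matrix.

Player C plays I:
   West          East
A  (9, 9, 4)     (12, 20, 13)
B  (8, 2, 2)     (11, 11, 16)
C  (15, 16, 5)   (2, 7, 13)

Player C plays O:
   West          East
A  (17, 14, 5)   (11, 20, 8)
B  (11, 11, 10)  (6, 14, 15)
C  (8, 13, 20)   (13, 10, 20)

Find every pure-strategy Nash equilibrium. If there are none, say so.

Check each profile: it is a Nash equilibrium iff no player can strictly gain by switching unilaterally.
(A, West, I): Player A can switch to C (9 → 15). Not NE.
(A, West, O): Player B can switch to East (14 → 20). Not NE.
(A, East, I): Player A gets 12, best alternative 11; Player B gets 20, best alternative 9; Player C gets 13, best alternative 8. No profitable deviation — NE.
(A, East, O): Player A can switch to C (11 → 13). Not NE.
(B, West, I): Player A can switch to A (8 → 9). Not NE.
(B, West, O): Player A can switch to A (11 → 17). Not NE.
(B, East, I): Player A can switch to A (11 → 12). Not NE.
(B, East, O): Player A can switch to A (6 → 11). Not NE.
(C, West, I): Player C can switch to O (5 → 20). Not NE.
(The remaining 3 profiles each have a profitable deviation by the same check.)

Pure NE: (A, East, I)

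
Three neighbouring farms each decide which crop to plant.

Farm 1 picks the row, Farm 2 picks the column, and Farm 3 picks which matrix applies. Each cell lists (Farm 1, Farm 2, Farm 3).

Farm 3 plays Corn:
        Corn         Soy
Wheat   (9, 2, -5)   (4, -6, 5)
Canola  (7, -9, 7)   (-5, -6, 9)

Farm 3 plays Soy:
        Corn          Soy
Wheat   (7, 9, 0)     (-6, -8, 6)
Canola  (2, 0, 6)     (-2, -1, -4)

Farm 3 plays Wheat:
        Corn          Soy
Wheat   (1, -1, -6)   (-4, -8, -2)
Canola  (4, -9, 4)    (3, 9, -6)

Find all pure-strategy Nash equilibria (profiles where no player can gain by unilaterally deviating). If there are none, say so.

Farm 1 against (Corn, Corn): payoffs 9, 7 → best response Wheat.
Farm 1 against (Corn, Soy): payoffs 7, 2 → best response Wheat.
Farm 1 against (Corn, Wheat): payoffs 1, 4 → best response Canola.
Farm 1 against (Soy, Corn): payoffs 4, -5 → best response Wheat.
Farm 1 against (Soy, Soy): payoffs -6, -2 → best response Canola.
Farm 1 against (Soy, Wheat): payoffs -4, 3 → best response Canola.
Farm 2 against (Wheat, Corn): payoffs 2, -6 → best response Corn.
Farm 2 against (Wheat, Soy): payoffs 9, -8 → best response Corn.
Farm 2 against (Wheat, Wheat): payoffs -1, -8 → best response Corn.
Farm 2 against (Canola, Corn): payoffs -9, -6 → best response Soy.
Farm 2 against (Canola, Soy): payoffs 0, -1 → best response Corn.
Farm 2 against (Canola, Wheat): payoffs -9, 9 → best response Soy.
Farm 3 against (Wheat, Corn): payoffs -5, 0, -6 → best response Soy.
Farm 3 against (Wheat, Soy): payoffs 5, 6, -2 → best response Soy.
Farm 3 against (Canola, Corn): payoffs 7, 6, 4 → best response Corn.
Farm 3 against (Canola, Soy): payoffs 9, -4, -6 → best response Corn.
Mutual best responses: (Wheat, Corn, Soy).

Pure NE: (Wheat, Corn, Soy)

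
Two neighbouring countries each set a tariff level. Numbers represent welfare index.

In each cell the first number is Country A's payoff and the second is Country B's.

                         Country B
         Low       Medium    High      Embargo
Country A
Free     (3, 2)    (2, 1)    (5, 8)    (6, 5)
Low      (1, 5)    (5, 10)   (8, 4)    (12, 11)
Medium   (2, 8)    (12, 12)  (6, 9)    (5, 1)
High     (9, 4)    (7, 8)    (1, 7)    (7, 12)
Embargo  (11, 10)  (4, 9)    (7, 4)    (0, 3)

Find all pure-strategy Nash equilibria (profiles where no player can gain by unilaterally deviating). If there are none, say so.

Country A against Low: payoffs 3, 1, 2, 9, 11 → best response Embargo.
Country A against Medium: payoffs 2, 5, 12, 7, 4 → best response Medium.
Country A against High: payoffs 5, 8, 6, 1, 7 → best response Low.
Country A against Embargo: payoffs 6, 12, 5, 7, 0 → best response Low.
Country B against Free: payoffs 2, 1, 8, 5 → best response High.
Country B against Low: payoffs 5, 10, 4, 11 → best response Embargo.
Country B against Medium: payoffs 8, 12, 9, 1 → best response Medium.
Country B against High: payoffs 4, 8, 7, 12 → best response Embargo.
Country B against Embargo: payoffs 10, 9, 4, 3 → best response Low.
Mutual best responses: (Low, Embargo); (Medium, Medium); (Embargo, Low).

Pure-strategy Nash equilibria: (Low, Embargo) and (Medium, Medium) and (Embargo, Low)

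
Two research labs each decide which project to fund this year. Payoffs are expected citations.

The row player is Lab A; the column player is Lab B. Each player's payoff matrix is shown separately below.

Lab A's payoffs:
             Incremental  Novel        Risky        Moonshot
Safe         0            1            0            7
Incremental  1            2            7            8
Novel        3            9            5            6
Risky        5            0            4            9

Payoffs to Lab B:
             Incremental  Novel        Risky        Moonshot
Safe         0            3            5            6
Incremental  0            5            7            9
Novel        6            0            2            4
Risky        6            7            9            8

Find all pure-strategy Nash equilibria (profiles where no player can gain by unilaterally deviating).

This game has no pure Nash equilibrium.

Lab A against Incremental: payoffs 0, 1, 3, 5 → best response Risky.
Lab A against Novel: payoffs 1, 2, 9, 0 → best response Novel.
Lab A against Risky: payoffs 0, 7, 5, 4 → best response Incremental.
Lab A against Moonshot: payoffs 7, 8, 6, 9 → best response Risky.
Lab B against Safe: payoffs 0, 3, 5, 6 → best response Moonshot.
Lab B against Incremental: payoffs 0, 5, 7, 9 → best response Moonshot.
Lab B against Novel: payoffs 6, 0, 2, 4 → best response Incremental.
Lab B against Risky: payoffs 6, 7, 9, 8 → best response Risky.
No profile is a mutual best response for all players.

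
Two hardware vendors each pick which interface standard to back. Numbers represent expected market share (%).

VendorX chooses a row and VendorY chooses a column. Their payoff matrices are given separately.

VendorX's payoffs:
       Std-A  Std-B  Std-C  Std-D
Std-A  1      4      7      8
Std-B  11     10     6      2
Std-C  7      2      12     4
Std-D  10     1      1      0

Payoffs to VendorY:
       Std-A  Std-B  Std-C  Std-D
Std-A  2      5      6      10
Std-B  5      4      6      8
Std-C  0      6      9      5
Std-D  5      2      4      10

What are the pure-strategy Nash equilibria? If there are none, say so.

VendorX against Std-A: payoffs 1, 11, 7, 10 → best response Std-B.
VendorX against Std-B: payoffs 4, 10, 2, 1 → best response Std-B.
VendorX against Std-C: payoffs 7, 6, 12, 1 → best response Std-C.
VendorX against Std-D: payoffs 8, 2, 4, 0 → best response Std-A.
VendorY against Std-A: payoffs 2, 5, 6, 10 → best response Std-D.
VendorY against Std-B: payoffs 5, 4, 6, 8 → best response Std-D.
VendorY against Std-C: payoffs 0, 6, 9, 5 → best response Std-C.
VendorY against Std-D: payoffs 5, 2, 4, 10 → best response Std-D.
Mutual best responses: (Std-A, Std-D); (Std-C, Std-C).

Pure-strategy Nash equilibria: (Std-A, Std-D); (Std-C, Std-C)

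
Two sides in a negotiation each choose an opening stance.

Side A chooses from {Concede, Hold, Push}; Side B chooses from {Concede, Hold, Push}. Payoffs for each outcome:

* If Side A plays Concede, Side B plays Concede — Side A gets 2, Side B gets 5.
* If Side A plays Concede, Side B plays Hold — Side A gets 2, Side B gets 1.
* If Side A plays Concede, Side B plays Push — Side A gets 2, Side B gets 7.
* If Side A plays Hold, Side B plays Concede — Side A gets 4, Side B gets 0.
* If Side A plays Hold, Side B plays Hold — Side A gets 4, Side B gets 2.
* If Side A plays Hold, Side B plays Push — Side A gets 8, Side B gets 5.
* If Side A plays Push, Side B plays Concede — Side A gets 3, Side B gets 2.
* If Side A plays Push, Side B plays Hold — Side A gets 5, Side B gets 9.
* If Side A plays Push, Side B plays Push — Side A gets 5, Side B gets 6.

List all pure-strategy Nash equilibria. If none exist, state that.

The pure Nash equilibria are (Hold, Push) and (Push, Hold).

(Concede, Concede): Side A can switch to Hold (2 → 4). Not NE.
(Concede, Hold): Side A can switch to Hold (2 → 4). Not NE.
(Concede, Push): Side A can switch to Hold (2 → 8). Not NE.
(Hold, Concede): Side B can switch to Hold (0 → 2). Not NE.
(Hold, Hold): Side A can switch to Push (4 → 5). Not NE.
(Hold, Push): Side A gets 8, best alternative 5; Side B gets 5, best alternative 2. No profitable deviation — NE.
(Push, Concede): Side A can switch to Hold (3 → 4). Not NE.
(Push, Hold): Side A gets 5, best alternative 4; Side B gets 9, best alternative 6. No profitable deviation — NE.
(Push, Push): Side A can switch to Hold (5 → 8). Not NE.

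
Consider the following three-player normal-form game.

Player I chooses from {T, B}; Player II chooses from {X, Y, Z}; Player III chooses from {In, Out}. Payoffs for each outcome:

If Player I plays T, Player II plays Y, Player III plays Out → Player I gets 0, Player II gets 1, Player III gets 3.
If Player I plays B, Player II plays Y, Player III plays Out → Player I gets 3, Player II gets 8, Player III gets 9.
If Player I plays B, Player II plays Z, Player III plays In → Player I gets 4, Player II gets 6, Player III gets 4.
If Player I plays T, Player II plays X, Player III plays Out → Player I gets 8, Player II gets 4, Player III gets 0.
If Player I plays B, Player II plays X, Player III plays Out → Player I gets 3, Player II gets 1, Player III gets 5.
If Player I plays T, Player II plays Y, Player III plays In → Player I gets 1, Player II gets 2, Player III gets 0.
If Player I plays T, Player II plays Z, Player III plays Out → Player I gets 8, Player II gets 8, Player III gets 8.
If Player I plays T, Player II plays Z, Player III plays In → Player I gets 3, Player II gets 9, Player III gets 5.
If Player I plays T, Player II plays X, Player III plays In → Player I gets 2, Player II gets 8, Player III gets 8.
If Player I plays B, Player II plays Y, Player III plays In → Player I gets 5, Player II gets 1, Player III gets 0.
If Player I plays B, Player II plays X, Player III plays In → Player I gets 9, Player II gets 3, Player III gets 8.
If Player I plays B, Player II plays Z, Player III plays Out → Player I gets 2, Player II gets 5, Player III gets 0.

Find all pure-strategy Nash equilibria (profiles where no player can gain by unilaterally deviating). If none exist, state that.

Player I against (X, In): payoffs 2, 9 → best response B.
Player I against (X, Out): payoffs 8, 3 → best response T.
Player I against (Y, In): payoffs 1, 5 → best response B.
Player I against (Y, Out): payoffs 0, 3 → best response B.
Player I against (Z, In): payoffs 3, 4 → best response B.
Player I against (Z, Out): payoffs 8, 2 → best response T.
Player II against (T, In): payoffs 8, 2, 9 → best response Z.
Player II against (T, Out): payoffs 4, 1, 8 → best response Z.
Player II against (B, In): payoffs 3, 1, 6 → best response Z.
Player II against (B, Out): payoffs 1, 8, 5 → best response Y.
Player III against (T, X): payoffs 8, 0 → best response In.
Player III against (T, Y): payoffs 0, 3 → best response Out.
Player III against (T, Z): payoffs 5, 8 → best response Out.
Player III against (B, X): payoffs 8, 5 → best response In.
Player III against (B, Y): payoffs 0, 9 → best response Out.
Player III against (B, Z): payoffs 4, 0 → best response In.
Mutual best responses: (T, Z, Out); (B, Y, Out); (B, Z, In).

(T, Z, Out) and (B, Y, Out) and (B, Z, In)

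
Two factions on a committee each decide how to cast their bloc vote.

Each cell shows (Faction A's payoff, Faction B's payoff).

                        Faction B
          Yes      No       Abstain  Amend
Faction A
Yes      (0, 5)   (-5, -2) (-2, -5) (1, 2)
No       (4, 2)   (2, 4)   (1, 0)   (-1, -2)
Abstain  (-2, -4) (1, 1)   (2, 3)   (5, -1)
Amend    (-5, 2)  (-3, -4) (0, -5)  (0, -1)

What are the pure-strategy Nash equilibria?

Mark each player's best response to every combination of opponents' strategies; a profile where every player is best-responding is a pure Nash equilibrium.
Faction A against Yes: payoffs 0, 4, -2, -5 → best response No.
Faction A against No: payoffs -5, 2, 1, -3 → best response No.
Faction A against Abstain: payoffs -2, 1, 2, 0 → best response Abstain.
Faction A against Amend: payoffs 1, -1, 5, 0 → best response Abstain.
Faction B against Yes: payoffs 5, -2, -5, 2 → best response Yes.
Faction B against No: payoffs 2, 4, 0, -2 → best response No.
Faction B against Abstain: payoffs -4, 1, 3, -1 → best response Abstain.
Faction B against Amend: payoffs 2, -4, -5, -1 → best response Yes.
Mutual best responses: (No, No); (Abstain, Abstain).

The pure Nash equilibria are (No, No) and (Abstain, Abstain).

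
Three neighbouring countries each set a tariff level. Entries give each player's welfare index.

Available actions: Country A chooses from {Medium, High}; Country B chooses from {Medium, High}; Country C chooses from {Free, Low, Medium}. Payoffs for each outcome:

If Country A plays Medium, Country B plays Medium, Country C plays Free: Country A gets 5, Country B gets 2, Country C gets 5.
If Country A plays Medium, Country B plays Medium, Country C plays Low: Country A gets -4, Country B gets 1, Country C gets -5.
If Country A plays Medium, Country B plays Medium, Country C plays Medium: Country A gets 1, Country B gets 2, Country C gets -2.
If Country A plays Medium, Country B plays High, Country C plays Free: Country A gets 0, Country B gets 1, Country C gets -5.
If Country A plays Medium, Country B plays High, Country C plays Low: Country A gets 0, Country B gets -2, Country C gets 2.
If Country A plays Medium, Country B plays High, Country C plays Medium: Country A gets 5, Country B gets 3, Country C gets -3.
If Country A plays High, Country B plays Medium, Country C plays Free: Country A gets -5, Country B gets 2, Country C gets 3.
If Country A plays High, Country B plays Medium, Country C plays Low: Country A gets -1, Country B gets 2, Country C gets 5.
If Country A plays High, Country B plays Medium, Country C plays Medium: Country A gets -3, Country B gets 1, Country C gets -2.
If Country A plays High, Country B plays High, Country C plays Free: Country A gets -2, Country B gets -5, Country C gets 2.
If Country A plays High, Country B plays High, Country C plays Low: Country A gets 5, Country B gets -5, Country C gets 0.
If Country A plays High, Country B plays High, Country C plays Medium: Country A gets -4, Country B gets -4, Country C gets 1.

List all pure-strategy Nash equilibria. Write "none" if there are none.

Country A against (Medium, Free): payoffs 5, -5 → best response Medium.
Country A against (Medium, Low): payoffs -4, -1 → best response High.
Country A against (Medium, Medium): payoffs 1, -3 → best response Medium.
Country A against (High, Free): payoffs 0, -2 → best response Medium.
Country A against (High, Low): payoffs 0, 5 → best response High.
Country A against (High, Medium): payoffs 5, -4 → best response Medium.
Country B against (Medium, Free): payoffs 2, 1 → best response Medium.
Country B against (Medium, Low): payoffs 1, -2 → best response Medium.
Country B against (Medium, Medium): payoffs 2, 3 → best response High.
Country B against (High, Free): payoffs 2, -5 → best response Medium.
Country B against (High, Low): payoffs 2, -5 → best response Medium.
Country B against (High, Medium): payoffs 1, -4 → best response Medium.
Country C against (Medium, Medium): payoffs 5, -5, -2 → best response Free.
Country C against (Medium, High): payoffs -5, 2, -3 → best response Low.
Country C against (High, Medium): payoffs 3, 5, -2 → best response Low.
Country C against (High, High): payoffs 2, 0, 1 → best response Free.
Mutual best responses: (Medium, Medium, Free); (High, Medium, Low).

(Medium, Medium, Free), (High, Medium, Low)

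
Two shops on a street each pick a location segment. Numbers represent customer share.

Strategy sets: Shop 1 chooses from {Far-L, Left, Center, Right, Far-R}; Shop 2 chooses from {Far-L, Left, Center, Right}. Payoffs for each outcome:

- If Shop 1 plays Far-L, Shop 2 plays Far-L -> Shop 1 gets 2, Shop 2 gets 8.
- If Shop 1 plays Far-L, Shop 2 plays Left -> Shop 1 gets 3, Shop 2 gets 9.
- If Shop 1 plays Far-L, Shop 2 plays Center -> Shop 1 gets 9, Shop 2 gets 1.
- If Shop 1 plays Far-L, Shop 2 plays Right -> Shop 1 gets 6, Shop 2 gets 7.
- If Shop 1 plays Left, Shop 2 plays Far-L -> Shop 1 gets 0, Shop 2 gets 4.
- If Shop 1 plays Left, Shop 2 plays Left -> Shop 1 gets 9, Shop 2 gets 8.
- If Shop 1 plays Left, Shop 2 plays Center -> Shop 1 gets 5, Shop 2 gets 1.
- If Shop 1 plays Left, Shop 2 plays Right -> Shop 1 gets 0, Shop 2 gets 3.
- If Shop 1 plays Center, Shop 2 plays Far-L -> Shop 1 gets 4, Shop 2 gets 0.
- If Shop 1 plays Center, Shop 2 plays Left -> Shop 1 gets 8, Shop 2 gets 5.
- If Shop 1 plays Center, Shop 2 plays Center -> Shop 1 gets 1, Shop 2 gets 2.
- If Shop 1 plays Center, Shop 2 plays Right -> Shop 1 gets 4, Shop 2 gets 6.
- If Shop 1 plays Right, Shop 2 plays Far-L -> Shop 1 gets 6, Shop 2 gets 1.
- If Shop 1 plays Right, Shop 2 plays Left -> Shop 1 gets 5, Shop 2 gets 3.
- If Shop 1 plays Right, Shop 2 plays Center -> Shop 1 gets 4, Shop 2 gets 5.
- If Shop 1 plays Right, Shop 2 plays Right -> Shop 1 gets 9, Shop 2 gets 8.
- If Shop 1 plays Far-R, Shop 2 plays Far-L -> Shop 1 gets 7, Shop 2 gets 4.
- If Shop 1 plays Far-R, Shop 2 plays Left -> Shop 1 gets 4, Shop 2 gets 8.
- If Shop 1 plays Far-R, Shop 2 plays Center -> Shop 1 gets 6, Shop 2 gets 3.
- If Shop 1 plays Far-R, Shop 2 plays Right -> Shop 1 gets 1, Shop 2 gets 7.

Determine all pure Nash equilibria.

For each strategy profile, look for a profitable unilateral deviation.
(Far-L, Far-L): Shop 1 can switch to Center (2 → 4). Not NE.
(Far-L, Left): Shop 1 can switch to Left (3 → 9). Not NE.
(Far-L, Center): Shop 2 can switch to Far-L (1 → 8). Not NE.
(Far-L, Right): Shop 1 can switch to Right (6 → 9). Not NE.
(Left, Far-L): Shop 1 can switch to Far-L (0 → 2). Not NE.
(Left, Left): Shop 1 gets 9, best alternative 8; Shop 2 gets 8, best alternative 4. No profitable deviation — NE.
(Left, Center): Shop 1 can switch to Far-L (5 → 9). Not NE.
(Left, Right): Shop 1 can switch to Far-L (0 → 6). Not NE.
(Center, Far-L): Shop 1 can switch to Right (4 → 6). Not NE.
(Center, Left): Shop 1 can switch to Left (8 → 9). Not NE.
(Center, Center): Shop 1 can switch to Far-L (1 → 9). Not NE.
(Center, Right): Shop 1 can switch to Far-L (4 → 6). Not NE.
(Right, Far-L): Shop 1 can switch to Far-R (6 → 7). Not NE.
(Right, Right): Shop 1 gets 9, best alternative 6; Shop 2 gets 8, best alternative 5. No profitable deviation — NE.
(The remaining 6 profiles each have a profitable deviation by the same check.)

The pure Nash equilibria are (Left, Left); (Right, Right).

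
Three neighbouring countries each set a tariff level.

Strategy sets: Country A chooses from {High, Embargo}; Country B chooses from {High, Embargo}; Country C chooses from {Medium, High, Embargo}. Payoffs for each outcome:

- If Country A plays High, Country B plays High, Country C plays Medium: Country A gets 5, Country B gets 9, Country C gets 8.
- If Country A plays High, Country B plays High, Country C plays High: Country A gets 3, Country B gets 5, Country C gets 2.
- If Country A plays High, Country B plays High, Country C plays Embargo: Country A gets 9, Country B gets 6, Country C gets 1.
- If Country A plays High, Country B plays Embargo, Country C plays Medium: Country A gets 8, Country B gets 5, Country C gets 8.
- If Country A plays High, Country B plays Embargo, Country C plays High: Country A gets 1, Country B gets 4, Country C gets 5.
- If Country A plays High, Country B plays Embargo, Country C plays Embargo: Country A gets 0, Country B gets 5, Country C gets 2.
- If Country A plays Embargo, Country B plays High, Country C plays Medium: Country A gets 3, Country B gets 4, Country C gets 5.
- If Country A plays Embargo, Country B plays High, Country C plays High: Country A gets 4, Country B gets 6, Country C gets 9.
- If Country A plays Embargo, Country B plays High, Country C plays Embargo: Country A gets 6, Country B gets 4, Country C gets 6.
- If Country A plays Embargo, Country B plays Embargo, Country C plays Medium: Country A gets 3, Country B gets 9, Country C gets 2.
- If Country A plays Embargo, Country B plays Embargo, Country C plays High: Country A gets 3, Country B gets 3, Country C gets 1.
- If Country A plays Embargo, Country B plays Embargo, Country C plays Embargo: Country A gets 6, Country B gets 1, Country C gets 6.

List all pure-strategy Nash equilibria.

Pure-strategy Nash equilibria: (High, High, Medium), (Embargo, High, High)

Mark each player's best response to every combination of opponents' strategies; a profile where every player is best-responding is a pure Nash equilibrium.
Country A against (High, Medium): payoffs 5, 3 → best response High.
Country A against (High, High): payoffs 3, 4 → best response Embargo.
Country A against (High, Embargo): payoffs 9, 6 → best response High.
Country A against (Embargo, Medium): payoffs 8, 3 → best response High.
Country A against (Embargo, High): payoffs 1, 3 → best response Embargo.
Country A against (Embargo, Embargo): payoffs 0, 6 → best response Embargo.
Country B against (High, Medium): payoffs 9, 5 → best response High.
Country B against (High, High): payoffs 5, 4 → best response High.
Country B against (High, Embargo): payoffs 6, 5 → best response High.
Country B against (Embargo, Medium): payoffs 4, 9 → best response Embargo.
Country B against (Embargo, High): payoffs 6, 3 → best response High.
Country B against (Embargo, Embargo): payoffs 4, 1 → best response High.
Country C against (High, High): payoffs 8, 2, 1 → best response Medium.
Country C against (High, Embargo): payoffs 8, 5, 2 → best response Medium.
Country C against (Embargo, High): payoffs 5, 9, 6 → best response High.
Country C against (Embargo, Embargo): payoffs 2, 1, 6 → best response Embargo.
Mutual best responses: (High, High, Medium); (Embargo, High, High).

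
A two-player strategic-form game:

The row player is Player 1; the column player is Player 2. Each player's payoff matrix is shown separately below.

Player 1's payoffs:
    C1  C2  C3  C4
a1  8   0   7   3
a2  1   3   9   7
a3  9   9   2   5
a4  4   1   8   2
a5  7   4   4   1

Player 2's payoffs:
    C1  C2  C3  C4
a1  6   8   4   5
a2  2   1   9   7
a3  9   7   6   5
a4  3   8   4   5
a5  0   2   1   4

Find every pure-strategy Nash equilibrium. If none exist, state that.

(a1, C1): Player 1 can switch to a3 (8 → 9). Not NE.
(a1, C2): Player 1 can switch to a2 (0 → 3). Not NE.
(a1, C3): Player 1 can switch to a2 (7 → 9). Not NE.
(a1, C4): Player 1 can switch to a2 (3 → 7). Not NE.
(a2, C1): Player 1 can switch to a1 (1 → 8). Not NE.
(a2, C2): Player 1 can switch to a3 (3 → 9). Not NE.
(a2, C3): Player 1 gets 9, best alternative 8; Player 2 gets 9, best alternative 7. No profitable deviation — NE.
(a3, C1): Player 1 gets 9, best alternative 8; Player 2 gets 9, best alternative 7. No profitable deviation — NE.
(The remaining 12 profiles each have a profitable deviation by the same check.)

(a2, C3), (a3, C1)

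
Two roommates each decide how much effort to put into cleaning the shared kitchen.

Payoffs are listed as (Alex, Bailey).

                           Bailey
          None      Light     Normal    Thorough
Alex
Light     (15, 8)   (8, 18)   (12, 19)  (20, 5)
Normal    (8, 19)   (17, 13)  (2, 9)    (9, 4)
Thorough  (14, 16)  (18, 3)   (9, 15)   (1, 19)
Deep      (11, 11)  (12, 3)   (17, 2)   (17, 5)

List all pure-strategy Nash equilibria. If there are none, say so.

Alex against None: payoffs 15, 8, 14, 11 → best response Light.
Alex against Light: payoffs 8, 17, 18, 12 → best response Thorough.
Alex against Normal: payoffs 12, 2, 9, 17 → best response Deep.
Alex against Thorough: payoffs 20, 9, 1, 17 → best response Light.
Bailey against Light: payoffs 8, 18, 19, 5 → best response Normal.
Bailey against Normal: payoffs 19, 13, 9, 4 → best response None.
Bailey against Thorough: payoffs 16, 3, 15, 19 → best response Thorough.
Bailey against Deep: payoffs 11, 3, 2, 5 → best response None.
No profile is a mutual best response for all players.

This game has no pure Nash equilibrium.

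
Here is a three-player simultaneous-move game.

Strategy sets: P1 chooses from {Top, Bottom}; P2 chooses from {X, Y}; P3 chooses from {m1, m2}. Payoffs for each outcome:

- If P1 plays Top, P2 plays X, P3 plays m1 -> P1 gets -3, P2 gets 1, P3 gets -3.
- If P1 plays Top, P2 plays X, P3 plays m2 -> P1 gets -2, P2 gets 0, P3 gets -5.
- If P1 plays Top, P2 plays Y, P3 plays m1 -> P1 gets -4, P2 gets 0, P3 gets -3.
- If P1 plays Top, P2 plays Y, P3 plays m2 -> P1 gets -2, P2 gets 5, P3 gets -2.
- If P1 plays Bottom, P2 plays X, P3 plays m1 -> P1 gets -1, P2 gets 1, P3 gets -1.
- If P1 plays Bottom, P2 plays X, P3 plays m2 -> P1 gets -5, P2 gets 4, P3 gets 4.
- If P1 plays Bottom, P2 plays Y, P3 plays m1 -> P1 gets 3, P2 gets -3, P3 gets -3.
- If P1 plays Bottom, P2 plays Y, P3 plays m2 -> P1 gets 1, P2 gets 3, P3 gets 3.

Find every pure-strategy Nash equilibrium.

none

(Top, X, m1): P1 can switch to Bottom (-3 → -1). Not NE.
(Top, X, m2): P2 can switch to Y (0 → 5). Not NE.
(Top, Y, m1): P1 can switch to Bottom (-4 → 3). Not NE.
(Top, Y, m2): P1 can switch to Bottom (-2 → 1). Not NE.
(Bottom, X, m1): P3 can switch to m2 (-1 → 4). Not NE.
(Bottom, X, m2): P1 can switch to Top (-5 → -2). Not NE.
(Bottom, Y, m1): P2 can switch to X (-3 → 1). Not NE.
(Bottom, Y, m2): P2 can switch to X (3 → 4). Not NE.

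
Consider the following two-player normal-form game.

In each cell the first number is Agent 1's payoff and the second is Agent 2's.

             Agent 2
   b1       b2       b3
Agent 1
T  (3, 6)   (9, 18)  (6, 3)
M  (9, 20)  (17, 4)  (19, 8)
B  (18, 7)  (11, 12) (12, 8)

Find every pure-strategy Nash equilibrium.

This game has no pure Nash equilibrium.

Agent 1 against b1: payoffs 3, 9, 18 → best response B.
Agent 1 against b2: payoffs 9, 17, 11 → best response M.
Agent 1 against b3: payoffs 6, 19, 12 → best response M.
Agent 2 against T: payoffs 6, 18, 3 → best response b2.
Agent 2 against M: payoffs 20, 4, 8 → best response b1.
Agent 2 against B: payoffs 7, 12, 8 → best response b2.
No profile is a mutual best response for all players.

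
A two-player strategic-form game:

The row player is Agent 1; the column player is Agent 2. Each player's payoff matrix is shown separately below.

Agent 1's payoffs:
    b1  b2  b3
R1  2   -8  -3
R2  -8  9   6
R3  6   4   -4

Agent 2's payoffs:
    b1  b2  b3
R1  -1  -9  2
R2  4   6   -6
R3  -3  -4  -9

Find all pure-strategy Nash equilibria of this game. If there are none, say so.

The pure Nash equilibria are (R2, b2) and (R3, b1).

For each player, find the best response to each opponent profile; mutual best responses are the pure NE.
Agent 1 against b1: payoffs 2, -8, 6 → best response R3.
Agent 1 against b2: payoffs -8, 9, 4 → best response R2.
Agent 1 against b3: payoffs -3, 6, -4 → best response R2.
Agent 2 against R1: payoffs -1, -9, 2 → best response b3.
Agent 2 against R2: payoffs 4, 6, -6 → best response b2.
Agent 2 against R3: payoffs -3, -4, -9 → best response b1.
Mutual best responses: (R2, b2); (R3, b1).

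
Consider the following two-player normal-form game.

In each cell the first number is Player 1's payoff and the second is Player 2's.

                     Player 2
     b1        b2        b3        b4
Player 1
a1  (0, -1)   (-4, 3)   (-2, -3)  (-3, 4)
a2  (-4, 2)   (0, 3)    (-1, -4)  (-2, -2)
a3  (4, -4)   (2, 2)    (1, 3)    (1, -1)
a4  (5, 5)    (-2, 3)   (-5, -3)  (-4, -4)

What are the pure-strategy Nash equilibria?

Pure-strategy Nash equilibria: (a3, b3), (a4, b1)

(a1, b1): Player 1 can switch to a3 (0 → 4). Not NE.
(a1, b2): Player 1 can switch to a2 (-4 → 0). Not NE.
(a1, b3): Player 1 can switch to a2 (-2 → -1). Not NE.
(a1, b4): Player 1 can switch to a2 (-3 → -2). Not NE.
(a2, b1): Player 1 can switch to a1 (-4 → 0). Not NE.
(a2, b2): Player 1 can switch to a3 (0 → 2). Not NE.
(a2, b3): Player 1 can switch to a3 (-1 → 1). Not NE.
(a2, b4): Player 1 can switch to a3 (-2 → 1). Not NE.
(a3, b3): Player 1 gets 1, best alternative -1; Player 2 gets 3, best alternative 2. No profitable deviation — NE.
(a4, b1): Player 1 gets 5, best alternative 4; Player 2 gets 5, best alternative 3. No profitable deviation — NE.
(The remaining 6 profiles each have a profitable deviation by the same check.)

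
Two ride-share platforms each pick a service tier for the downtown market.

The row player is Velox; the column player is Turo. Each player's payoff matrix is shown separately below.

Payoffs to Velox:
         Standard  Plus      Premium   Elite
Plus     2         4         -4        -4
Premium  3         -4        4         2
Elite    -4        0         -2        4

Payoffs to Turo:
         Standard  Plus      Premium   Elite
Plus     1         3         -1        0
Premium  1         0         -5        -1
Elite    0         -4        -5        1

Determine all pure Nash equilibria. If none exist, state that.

(Plus, Plus) and (Premium, Standard) and (Elite, Elite)

(Plus, Standard): Velox can switch to Premium (2 → 3). Not NE.
(Plus, Plus): Velox gets 4, best alternative 0; Turo gets 3, best alternative 1. No profitable deviation — NE.
(Plus, Premium): Velox can switch to Premium (-4 → 4). Not NE.
(Plus, Elite): Velox can switch to Premium (-4 → 2). Not NE.
(Premium, Standard): Velox gets 3, best alternative 2; Turo gets 1, best alternative 0. No profitable deviation — NE.
(Premium, Plus): Velox can switch to Plus (-4 → 4). Not NE.
(Premium, Premium): Turo can switch to Standard (-5 → 1). Not NE.
(Premium, Elite): Velox can switch to Elite (2 → 4). Not NE.
(Elite, Standard): Velox can switch to Plus (-4 → 2). Not NE.
(Elite, Plus): Velox can switch to Plus (0 → 4). Not NE.
(Elite, Elite): Velox gets 4, best alternative 2; Turo gets 1, best alternative 0. No profitable deviation — NE.
(The remaining 1 profile has a profitable deviation by the same check.)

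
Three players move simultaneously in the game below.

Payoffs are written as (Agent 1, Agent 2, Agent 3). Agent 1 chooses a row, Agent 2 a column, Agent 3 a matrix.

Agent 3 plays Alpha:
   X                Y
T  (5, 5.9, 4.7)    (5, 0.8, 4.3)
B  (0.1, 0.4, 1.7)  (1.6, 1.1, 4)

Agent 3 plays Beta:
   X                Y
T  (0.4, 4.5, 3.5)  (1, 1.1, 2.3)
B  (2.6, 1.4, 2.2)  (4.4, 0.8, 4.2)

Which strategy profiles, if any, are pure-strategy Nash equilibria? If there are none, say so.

Agent 1 against (X, Alpha): payoffs 5, 0.1 → best response T.
Agent 1 against (X, Beta): payoffs 0.4, 2.6 → best response B.
Agent 1 against (Y, Alpha): payoffs 5, 1.6 → best response T.
Agent 1 against (Y, Beta): payoffs 1, 4.4 → best response B.
Agent 2 against (T, Alpha): payoffs 5.9, 0.8 → best response X.
Agent 2 against (T, Beta): payoffs 4.5, 1.1 → best response X.
Agent 2 against (B, Alpha): payoffs 0.4, 1.1 → best response Y.
Agent 2 against (B, Beta): payoffs 1.4, 0.8 → best response X.
Agent 3 against (T, X): payoffs 4.7, 3.5 → best response Alpha.
Agent 3 against (T, Y): payoffs 4.3, 2.3 → best response Alpha.
Agent 3 against (B, X): payoffs 1.7, 2.2 → best response Beta.
Agent 3 against (B, Y): payoffs 4, 4.2 → best response Beta.
Mutual best responses: (T, X, Alpha); (B, X, Beta).

The pure Nash equilibria are (T, X, Alpha) and (B, X, Beta).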